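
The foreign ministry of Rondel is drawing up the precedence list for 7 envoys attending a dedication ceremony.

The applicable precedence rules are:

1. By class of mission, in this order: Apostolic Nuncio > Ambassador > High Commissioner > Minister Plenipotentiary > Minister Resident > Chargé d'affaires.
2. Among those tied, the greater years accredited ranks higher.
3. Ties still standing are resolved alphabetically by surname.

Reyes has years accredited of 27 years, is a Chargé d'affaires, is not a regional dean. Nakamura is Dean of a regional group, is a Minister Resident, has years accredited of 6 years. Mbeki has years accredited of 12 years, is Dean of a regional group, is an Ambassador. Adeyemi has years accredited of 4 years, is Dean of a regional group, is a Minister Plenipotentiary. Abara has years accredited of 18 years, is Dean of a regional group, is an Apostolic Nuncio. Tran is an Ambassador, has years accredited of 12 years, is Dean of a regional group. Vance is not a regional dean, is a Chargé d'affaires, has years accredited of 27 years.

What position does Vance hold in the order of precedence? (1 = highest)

By class of mission: Abara (Apostolic Nuncio); then Mbeki and Tran (Ambassador); then Adeyemi (Minister Plenipotentiary); then Nakamura (Minister Resident); then Reyes and Vance (Chargé d'affaires).
Mbeki and Tran both have years accredited 12 years, so the next rule applies.
Among Mbeki and Tran, alphabetically by surname: Mbeki before Tran.
Reyes and Vance both have years accredited 27 years, so the next rule applies.
Among Reyes and Vance, alphabetically by surname: Reyes before Vance.
Order: Abara, Mbeki, Tran, Adeyemi, Nakamura, Reyes, Vance. So position 7.

7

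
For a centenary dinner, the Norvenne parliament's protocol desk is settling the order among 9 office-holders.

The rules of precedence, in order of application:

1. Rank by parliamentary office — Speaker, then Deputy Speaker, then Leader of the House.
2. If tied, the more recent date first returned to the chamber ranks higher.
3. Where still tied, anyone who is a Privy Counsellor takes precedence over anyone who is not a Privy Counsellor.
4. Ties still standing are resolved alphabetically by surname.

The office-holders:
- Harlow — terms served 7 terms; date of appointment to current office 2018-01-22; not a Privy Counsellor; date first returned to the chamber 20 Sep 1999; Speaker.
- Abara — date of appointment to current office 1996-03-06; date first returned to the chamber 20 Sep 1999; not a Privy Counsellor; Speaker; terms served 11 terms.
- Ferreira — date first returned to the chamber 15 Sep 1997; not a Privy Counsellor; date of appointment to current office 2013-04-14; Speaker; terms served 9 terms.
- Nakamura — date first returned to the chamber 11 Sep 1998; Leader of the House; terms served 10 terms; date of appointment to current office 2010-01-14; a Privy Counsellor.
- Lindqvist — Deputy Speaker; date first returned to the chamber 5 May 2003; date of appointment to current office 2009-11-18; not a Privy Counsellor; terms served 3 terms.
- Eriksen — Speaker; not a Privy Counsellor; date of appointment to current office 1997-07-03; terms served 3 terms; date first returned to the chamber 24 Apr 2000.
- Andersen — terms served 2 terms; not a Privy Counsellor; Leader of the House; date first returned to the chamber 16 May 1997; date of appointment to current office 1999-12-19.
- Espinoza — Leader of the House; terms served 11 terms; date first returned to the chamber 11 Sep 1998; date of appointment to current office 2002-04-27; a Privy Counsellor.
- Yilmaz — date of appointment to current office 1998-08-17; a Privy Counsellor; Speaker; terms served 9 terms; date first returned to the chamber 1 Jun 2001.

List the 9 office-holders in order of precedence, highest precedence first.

By parliamentary office: Yilmaz, Eriksen, Abara, Harlow and Ferreira (Speaker); then Lindqvist (Deputy Speaker); then Espinoza, Nakamura and Andersen (Leader of the House).
Among Yilmaz, Eriksen, Abara, Harlow and Ferreira, by date first returned to the chamber (later first): Yilmaz (1 Jun 2001) before Eriksen (24 Apr 2000) before Abara and Harlow (20 Sep 1999) before Ferreira (15 Sep 1997).
Abara and Harlow are each not a Privy Counsellor, so the next rule applies.
Among Abara and Harlow, alphabetically by surname: Abara before Harlow.
Among Espinoza, Nakamura and Andersen, by date first returned to the chamber (later first): Espinoza and Nakamura (11 Sep 1998) before Andersen (16 May 1997).
Espinoza and Nakamura are each a Privy Counsellor, so the next rule applies.
Among Espinoza and Nakamura, alphabetically by surname: Espinoza before Nakamura.
Full order: Yilmaz, Eriksen, Abara, Harlow, Ferreira, Lindqvist, Espinoza, Nakamura, Andersen.

Yilmaz, Eriksen, Abara, Harlow, Ferreira, Lindqvist, Espinoza, Nakamura, Andersen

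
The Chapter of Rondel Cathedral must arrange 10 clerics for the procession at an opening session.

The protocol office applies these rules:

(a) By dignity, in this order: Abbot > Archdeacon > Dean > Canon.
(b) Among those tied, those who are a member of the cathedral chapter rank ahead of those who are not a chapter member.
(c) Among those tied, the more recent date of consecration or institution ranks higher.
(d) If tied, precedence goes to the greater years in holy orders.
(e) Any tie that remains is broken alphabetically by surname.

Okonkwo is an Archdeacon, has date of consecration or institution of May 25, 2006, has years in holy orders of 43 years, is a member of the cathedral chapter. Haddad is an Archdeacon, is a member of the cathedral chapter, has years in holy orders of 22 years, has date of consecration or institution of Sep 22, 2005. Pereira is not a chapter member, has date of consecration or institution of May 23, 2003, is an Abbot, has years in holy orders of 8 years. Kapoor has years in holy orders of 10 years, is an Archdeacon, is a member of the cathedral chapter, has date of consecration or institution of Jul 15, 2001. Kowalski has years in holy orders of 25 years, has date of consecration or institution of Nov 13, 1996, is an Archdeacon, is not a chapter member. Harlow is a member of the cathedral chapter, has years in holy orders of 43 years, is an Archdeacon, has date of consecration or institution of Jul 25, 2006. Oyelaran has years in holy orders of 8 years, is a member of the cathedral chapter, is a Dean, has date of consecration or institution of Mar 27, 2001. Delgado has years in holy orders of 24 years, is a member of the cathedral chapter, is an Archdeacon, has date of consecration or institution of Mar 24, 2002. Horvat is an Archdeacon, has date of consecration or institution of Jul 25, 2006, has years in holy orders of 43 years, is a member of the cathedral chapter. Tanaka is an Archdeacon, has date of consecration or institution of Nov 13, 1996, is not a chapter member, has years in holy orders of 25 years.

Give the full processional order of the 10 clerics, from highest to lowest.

By dignity: Pereira (Abbot); then Harlow, Horvat, Okonkwo, Haddad, Delgado, Kapoor, Kowalski and Tanaka (Archdeacon); then Oyelaran (Dean).
Among Harlow, Horvat, Okonkwo, Haddad, Delgado, Kapoor, Kowalski and Tanaka, a member of the cathedral chapter before not a chapter member: Harlow, Horvat, Okonkwo, Haddad, Delgado and Kapoor (a member of the cathedral chapter) before Kowalski and Tanaka (not a chapter member).
Among Harlow, Horvat, Okonkwo, Haddad, Delgado and Kapoor, by date of consecration or institution (later first): Harlow and Horvat (Jul 25, 2006) before Okonkwo (May 25, 2006) before Haddad (Sep 22, 2005) before Delgado (Mar 24, 2002) before Kapoor (Jul 15, 2001).
Harlow and Horvat both have years in holy orders 43 years, so the next rule applies.
Among Harlow and Horvat, alphabetically by surname: Harlow before Horvat.
Kowalski and Tanaka both have date of consecration or institution Nov 13, 1996, so the next rule applies.
Kowalski and Tanaka both have years in holy orders 25 years, so the next rule applies.
Among Kowalski and Tanaka, alphabetically by surname: Kowalski before Tanaka.
Full order: Pereira, Harlow, Horvat, Okonkwo, Haddad, Delgado, Kapoor, Kowalski, Tanaka, Oyelaran.

Pereira, Harlow, Horvat, Okonkwo, Haddad, Delgado, Kapoor, Kowalski, Tanaka, Oyelaran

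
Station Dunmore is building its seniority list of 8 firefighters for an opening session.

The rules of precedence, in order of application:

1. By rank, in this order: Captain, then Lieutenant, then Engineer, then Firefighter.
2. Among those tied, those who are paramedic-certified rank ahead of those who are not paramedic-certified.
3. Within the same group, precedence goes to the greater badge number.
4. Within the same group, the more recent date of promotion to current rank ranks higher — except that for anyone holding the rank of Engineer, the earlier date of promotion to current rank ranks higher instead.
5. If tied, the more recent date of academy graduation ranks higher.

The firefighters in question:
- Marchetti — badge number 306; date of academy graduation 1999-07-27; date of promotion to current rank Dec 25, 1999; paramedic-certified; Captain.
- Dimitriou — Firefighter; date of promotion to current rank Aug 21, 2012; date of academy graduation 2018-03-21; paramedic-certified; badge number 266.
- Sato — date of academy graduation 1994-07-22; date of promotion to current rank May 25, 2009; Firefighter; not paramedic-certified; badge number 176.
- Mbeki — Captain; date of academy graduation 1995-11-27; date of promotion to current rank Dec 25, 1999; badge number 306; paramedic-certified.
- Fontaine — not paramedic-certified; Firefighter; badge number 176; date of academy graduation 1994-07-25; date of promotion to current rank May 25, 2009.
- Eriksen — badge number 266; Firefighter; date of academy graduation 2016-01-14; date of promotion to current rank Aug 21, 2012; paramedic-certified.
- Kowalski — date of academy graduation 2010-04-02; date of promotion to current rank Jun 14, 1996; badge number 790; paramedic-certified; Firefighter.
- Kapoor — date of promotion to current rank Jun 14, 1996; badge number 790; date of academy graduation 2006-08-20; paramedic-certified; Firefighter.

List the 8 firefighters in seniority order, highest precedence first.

Marchetti, Mbeki, Kowalski, Kapoor, Dimitriou, Eriksen, Fontaine, Sato

By rank: Marchetti and Mbeki (Captain); then Kowalski, Kapoor, Dimitriou, Eriksen, Fontaine and Sato (Firefighter).
Marchetti and Mbeki are each paramedic-certified, so the next rule applies.
Marchetti and Mbeki both have badge number 306, so the next rule applies.
Marchetti and Mbeki both have date of promotion to current rank Dec 25, 1999, so the next rule applies.
Among Marchetti and Mbeki, by date of academy graduation (later first): Marchetti (1999-07-27) before Mbeki (1995-11-27).
Among Kowalski, Kapoor, Dimitriou, Eriksen, Fontaine and Sato, paramedic-certified before not paramedic-certified: Kowalski, Kapoor, Dimitriou and Eriksen (paramedic-certified) before Fontaine and Sato (not paramedic-certified).
Among Kowalski, Kapoor, Dimitriou and Eriksen, by badge number (higher first): Kowalski and Kapoor (790) before Dimitriou and Eriksen (266).
Kowalski and Kapoor both have date of promotion to current rank Jun 14, 1996, so the next rule applies.
Among Kowalski and Kapoor, by date of academy graduation (later first): Kowalski (2010-04-02) before Kapoor (2006-08-20).
Dimitriou and Eriksen both have date of promotion to current rank Aug 21, 2012, so the next rule applies.
Among Dimitriou and Eriksen, by date of academy graduation (later first): Dimitriou (2018-03-21) before Eriksen (2016-01-14).
Fontaine and Sato both have badge number 176, so the next rule applies.
Fontaine and Sato both have date of promotion to current rank May 25, 2009, so the next rule applies.
Among Fontaine and Sato, by date of academy graduation (later first): Fontaine (1994-07-25) before Sato (1994-07-22).
Full order: Marchetti, Mbeki, Kowalski, Kapoor, Dimitriou, Eriksen, Fontaine, Sato.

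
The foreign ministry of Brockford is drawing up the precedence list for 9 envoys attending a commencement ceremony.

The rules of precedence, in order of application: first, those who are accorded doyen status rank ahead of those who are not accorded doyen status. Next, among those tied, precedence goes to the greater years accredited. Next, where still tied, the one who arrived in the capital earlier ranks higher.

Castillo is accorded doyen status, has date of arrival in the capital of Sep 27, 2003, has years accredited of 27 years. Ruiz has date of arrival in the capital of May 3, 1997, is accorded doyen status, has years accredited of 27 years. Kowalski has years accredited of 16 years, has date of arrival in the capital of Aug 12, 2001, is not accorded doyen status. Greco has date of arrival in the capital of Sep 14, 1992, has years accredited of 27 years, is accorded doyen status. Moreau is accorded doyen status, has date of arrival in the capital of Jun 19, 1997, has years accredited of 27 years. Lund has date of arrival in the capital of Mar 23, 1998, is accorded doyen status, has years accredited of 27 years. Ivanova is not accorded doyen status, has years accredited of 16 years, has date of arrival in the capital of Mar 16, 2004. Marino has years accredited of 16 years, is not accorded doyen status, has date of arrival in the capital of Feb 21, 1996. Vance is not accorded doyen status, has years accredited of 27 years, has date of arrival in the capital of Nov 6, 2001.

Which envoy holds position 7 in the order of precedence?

Marino

By the first rule: Greco, Ruiz, Moreau, Lund and Castillo (each accorded doyen status); then Vance, Marino, Kowalski and Ivanova (each not accorded doyen status).
Greco, Ruiz, Moreau, Lund and Castillo all have years accredited 27 years, so the next rule applies.
Among Greco, Ruiz, Moreau, Lund and Castillo, by date of arrival in the capital (earlier first): Greco (Sep 14, 1992) before Ruiz (May 3, 1997) before Moreau (Jun 19, 1997) before Lund (Mar 23, 1998) before Castillo (Sep 27, 2003).
Among Vance, Marino, Kowalski and Ivanova, by years accredited (higher first): Vance (27 years) before Marino, Kowalski and Ivanova (16 years).
Among Marino, Kowalski and Ivanova, by date of arrival in the capital (earlier first): Marino (Feb 21, 1996) before Kowalski (Aug 12, 2001) before Ivanova (Mar 16, 2004).
Order: Greco, Ruiz, Moreau, Lund, Castillo, Vance, Marino, Kowalski, Ivanova.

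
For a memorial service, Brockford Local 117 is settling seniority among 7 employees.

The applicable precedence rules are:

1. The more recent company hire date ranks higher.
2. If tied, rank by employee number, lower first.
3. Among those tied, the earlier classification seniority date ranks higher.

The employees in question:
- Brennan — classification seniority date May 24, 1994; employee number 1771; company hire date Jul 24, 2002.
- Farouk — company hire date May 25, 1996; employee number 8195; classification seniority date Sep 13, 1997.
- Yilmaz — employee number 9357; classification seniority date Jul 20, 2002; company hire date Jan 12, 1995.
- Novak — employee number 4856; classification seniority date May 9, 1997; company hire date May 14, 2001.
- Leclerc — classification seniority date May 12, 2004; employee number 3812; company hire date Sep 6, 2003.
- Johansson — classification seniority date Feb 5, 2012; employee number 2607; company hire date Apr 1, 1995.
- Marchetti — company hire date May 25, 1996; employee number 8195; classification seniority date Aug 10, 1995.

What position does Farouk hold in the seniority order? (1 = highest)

By company hire date (later first): Leclerc (Sep 6, 2003); then Brennan (Jul 24, 2002); then Novak (May 14, 2001); then Marchetti and Farouk (both May 25, 1996); then Johansson (Apr 1, 1995); then Yilmaz (Jan 12, 1995).
Marchetti and Farouk both have employee number 8195, so the next rule applies.
Among Marchetti and Farouk, by classification seniority date (earlier first): Marchetti (Aug 10, 1995) before Farouk (Sep 13, 1997).
Order: Leclerc, Brennan, Novak, Marchetti, Farouk, Johansson, Yilmaz. So position 5.

5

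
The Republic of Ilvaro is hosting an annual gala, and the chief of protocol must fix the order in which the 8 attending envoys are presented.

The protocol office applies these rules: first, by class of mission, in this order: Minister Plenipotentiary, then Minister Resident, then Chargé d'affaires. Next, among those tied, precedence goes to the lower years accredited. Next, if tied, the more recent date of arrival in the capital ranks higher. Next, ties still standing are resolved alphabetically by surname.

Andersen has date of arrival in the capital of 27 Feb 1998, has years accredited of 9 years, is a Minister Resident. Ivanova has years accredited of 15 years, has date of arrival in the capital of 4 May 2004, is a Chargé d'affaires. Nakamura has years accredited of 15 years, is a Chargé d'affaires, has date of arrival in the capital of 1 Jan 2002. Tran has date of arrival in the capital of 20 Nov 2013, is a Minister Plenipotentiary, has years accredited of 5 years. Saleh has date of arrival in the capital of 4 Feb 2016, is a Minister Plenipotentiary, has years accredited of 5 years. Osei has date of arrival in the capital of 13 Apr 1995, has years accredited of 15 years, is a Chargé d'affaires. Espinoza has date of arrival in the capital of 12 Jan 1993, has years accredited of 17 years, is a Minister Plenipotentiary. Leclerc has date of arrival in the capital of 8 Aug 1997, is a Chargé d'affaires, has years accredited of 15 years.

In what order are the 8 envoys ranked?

By class of mission: Saleh, Tran and Espinoza (Minister Plenipotentiary); then Andersen (Minister Resident); then Ivanova, Nakamura, Leclerc and Osei (Chargé d'affaires).
Among Saleh, Tran and Espinoza, by years accredited (lower first): Saleh and Tran (5 years) before Espinoza (17 years).
Among Saleh and Tran, by date of arrival in the capital (later first): Saleh (4 Feb 2016) before Tran (20 Nov 2013).
Ivanova, Nakamura, Leclerc and Osei all have years accredited 15 years, so the next rule applies.
Among Ivanova, Nakamura, Leclerc and Osei, by date of arrival in the capital (later first): Ivanova (4 May 2004) before Nakamura (1 Jan 2002) before Leclerc (8 Aug 1997) before Osei (13 Apr 1995).
Full order: Saleh, Tran, Espinoza, Andersen, Ivanova, Nakamura, Leclerc, Osei.

Saleh, Tran, Espinoza, Andersen, Ivanova, Nakamura, Leclerc, Osei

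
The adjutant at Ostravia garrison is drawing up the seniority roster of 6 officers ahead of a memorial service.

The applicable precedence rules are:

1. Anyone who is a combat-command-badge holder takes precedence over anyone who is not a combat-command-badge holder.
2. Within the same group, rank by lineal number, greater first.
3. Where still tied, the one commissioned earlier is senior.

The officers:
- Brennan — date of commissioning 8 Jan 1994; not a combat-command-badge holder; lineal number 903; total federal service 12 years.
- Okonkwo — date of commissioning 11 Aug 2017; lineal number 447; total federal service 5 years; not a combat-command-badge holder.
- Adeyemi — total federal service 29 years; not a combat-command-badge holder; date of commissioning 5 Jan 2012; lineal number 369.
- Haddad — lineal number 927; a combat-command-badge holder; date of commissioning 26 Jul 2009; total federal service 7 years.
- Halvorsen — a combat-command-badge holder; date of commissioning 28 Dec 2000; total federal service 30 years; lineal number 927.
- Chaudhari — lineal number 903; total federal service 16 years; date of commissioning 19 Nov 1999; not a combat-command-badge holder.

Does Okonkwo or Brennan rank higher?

Brennan

By the first rule: Halvorsen and Haddad (both a combat-command-badge holder); then Brennan, Chaudhari, Okonkwo and Adeyemi (each not a combat-command-badge holder).
Halvorsen and Haddad both have lineal number 927, so the next rule applies.
Among Halvorsen and Haddad, by date of commissioning (earlier first): Halvorsen (28 Dec 2000) before Haddad (26 Jul 2009).
Among Brennan, Chaudhari, Okonkwo and Adeyemi, by lineal number (higher first): Brennan and Chaudhari (903) before Okonkwo (447) before Adeyemi (369).
Among Brennan and Chaudhari, by date of commissioning (earlier first): Brennan (8 Jan 1994) before Chaudhari (19 Nov 1999).
So Brennan takes precedence.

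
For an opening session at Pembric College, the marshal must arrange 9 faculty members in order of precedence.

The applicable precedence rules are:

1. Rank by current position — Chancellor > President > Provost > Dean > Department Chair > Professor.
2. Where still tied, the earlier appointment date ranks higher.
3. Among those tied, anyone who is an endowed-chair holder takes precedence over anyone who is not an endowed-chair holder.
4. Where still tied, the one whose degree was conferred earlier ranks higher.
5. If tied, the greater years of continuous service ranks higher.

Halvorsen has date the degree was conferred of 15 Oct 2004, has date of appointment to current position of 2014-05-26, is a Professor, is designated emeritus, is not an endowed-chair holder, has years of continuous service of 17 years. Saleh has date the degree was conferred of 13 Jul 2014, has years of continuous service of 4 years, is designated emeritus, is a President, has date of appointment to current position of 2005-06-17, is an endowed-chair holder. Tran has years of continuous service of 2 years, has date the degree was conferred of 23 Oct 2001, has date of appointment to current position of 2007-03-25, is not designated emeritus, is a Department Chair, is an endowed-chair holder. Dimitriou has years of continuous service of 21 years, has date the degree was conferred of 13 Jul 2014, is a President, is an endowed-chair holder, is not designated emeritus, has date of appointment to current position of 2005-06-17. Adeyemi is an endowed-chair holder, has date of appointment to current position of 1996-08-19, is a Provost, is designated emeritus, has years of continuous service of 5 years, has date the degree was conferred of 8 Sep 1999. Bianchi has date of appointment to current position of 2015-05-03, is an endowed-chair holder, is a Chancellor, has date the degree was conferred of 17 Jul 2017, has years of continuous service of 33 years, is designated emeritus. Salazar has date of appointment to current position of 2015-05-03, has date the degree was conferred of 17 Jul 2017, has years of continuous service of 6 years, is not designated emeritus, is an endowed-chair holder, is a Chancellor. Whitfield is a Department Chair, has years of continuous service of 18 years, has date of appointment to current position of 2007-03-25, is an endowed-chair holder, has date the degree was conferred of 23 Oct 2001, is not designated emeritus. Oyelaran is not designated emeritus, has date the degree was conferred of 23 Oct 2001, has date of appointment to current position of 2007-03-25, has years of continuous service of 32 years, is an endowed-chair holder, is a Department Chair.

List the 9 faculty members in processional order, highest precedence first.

By current position: Bianchi and Salazar (Chancellor); then Dimitriou and Saleh (President); then Adeyemi (Provost); then Oyelaran, Whitfield and Tran (Department Chair); then Halvorsen (Professor).
Bianchi and Salazar both have date of appointment to current position 2015-05-03, so the next rule applies.
Bianchi and Salazar are each an endowed-chair holder, so the next rule applies.
Bianchi and Salazar both have date the degree was conferred 17 Jul 2017, so the next rule applies.
Among Bianchi and Salazar, by years of continuous service (higher first): Bianchi (33 years) before Salazar (6 years).
Dimitriou and Saleh both have date of appointment to current position 2005-06-17, so the next rule applies.
Dimitriou and Saleh are each an endowed-chair holder, so the next rule applies.
Dimitriou and Saleh both have date the degree was conferred 13 Jul 2014, so the next rule applies.
Among Dimitriou and Saleh, by years of continuous service (higher first): Dimitriou (21 years) before Saleh (4 years).
Oyelaran, Whitfield and Tran all have date of appointment to current position 2007-03-25, so the next rule applies.
Oyelaran, Whitfield and Tran are each an endowed-chair holder, so the next rule applies.
Oyelaran, Whitfield and Tran all have date the degree was conferred 23 Oct 2001, so the next rule applies.
Among Oyelaran, Whitfield and Tran, by years of continuous service (higher first): Oyelaran (32 years) before Whitfield (18 years) before Tran (2 years).
Full order: Bianchi, Salazar, Dimitriou, Saleh, Adeyemi, Oyelaran, Whitfield, Tran, Halvorsen.

Bianchi, Salazar, Dimitriou, Saleh, Adeyemi, Oyelaran, Whitfield, Tran, Halvorsen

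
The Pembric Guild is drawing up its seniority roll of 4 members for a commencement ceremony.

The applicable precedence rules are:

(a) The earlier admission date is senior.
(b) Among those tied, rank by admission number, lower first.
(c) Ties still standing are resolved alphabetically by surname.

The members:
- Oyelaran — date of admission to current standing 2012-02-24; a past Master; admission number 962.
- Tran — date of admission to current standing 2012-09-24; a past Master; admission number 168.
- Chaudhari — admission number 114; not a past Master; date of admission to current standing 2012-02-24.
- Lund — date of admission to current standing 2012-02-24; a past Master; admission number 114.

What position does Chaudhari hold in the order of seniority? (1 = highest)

By date of admission to current standing (earlier first): Chaudhari, Lund and Oyelaran (each 2012-02-24); then Tran (2012-09-24).
Among Chaudhari, Lund and Oyelaran, by admission number (lower first): Chaudhari and Lund (114) before Oyelaran (962).
Among Chaudhari and Lund, alphabetically by surname: Chaudhari before Lund.
Order: Chaudhari, Lund, Oyelaran, Tran. So position 1.

1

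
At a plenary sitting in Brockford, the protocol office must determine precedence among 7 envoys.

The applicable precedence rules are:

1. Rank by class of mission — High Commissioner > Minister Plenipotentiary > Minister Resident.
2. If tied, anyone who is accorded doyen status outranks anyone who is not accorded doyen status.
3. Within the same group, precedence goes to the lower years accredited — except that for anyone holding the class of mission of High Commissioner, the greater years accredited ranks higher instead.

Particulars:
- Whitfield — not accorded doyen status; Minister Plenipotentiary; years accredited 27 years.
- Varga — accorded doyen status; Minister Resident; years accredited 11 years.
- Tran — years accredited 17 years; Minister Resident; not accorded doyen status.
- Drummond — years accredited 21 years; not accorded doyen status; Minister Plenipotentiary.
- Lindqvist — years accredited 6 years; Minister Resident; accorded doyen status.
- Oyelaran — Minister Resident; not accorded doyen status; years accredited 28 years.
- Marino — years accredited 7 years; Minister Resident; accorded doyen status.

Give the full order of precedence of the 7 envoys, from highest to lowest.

By class of mission: Drummond and Whitfield (Minister Plenipotentiary); then Lindqvist, Marino, Varga, Tran and Oyelaran (Minister Resident).
Drummond and Whitfield are each not accorded doyen status, so the next rule applies.
Among Drummond and Whitfield, by years accredited (lower first): Drummond (21 years) before Whitfield (27 years).
Among Lindqvist, Marino, Varga, Tran and Oyelaran, accorded doyen status before not accorded doyen status: Lindqvist, Marino and Varga (accorded doyen status) before Tran and Oyelaran (not accorded doyen status).
Among Lindqvist, Marino and Varga, by years accredited (lower first): Lindqvist (6 years) before Marino (7 years) before Varga (11 years).
Among Tran and Oyelaran, by years accredited (lower first): Tran (17 years) before Oyelaran (28 years).
Full order: Drummond, Whitfield, Lindqvist, Marino, Varga, Tran, Oyelaran.

Drummond, Whitfield, Lindqvist, Marino, Varga, Tran, Oyelaran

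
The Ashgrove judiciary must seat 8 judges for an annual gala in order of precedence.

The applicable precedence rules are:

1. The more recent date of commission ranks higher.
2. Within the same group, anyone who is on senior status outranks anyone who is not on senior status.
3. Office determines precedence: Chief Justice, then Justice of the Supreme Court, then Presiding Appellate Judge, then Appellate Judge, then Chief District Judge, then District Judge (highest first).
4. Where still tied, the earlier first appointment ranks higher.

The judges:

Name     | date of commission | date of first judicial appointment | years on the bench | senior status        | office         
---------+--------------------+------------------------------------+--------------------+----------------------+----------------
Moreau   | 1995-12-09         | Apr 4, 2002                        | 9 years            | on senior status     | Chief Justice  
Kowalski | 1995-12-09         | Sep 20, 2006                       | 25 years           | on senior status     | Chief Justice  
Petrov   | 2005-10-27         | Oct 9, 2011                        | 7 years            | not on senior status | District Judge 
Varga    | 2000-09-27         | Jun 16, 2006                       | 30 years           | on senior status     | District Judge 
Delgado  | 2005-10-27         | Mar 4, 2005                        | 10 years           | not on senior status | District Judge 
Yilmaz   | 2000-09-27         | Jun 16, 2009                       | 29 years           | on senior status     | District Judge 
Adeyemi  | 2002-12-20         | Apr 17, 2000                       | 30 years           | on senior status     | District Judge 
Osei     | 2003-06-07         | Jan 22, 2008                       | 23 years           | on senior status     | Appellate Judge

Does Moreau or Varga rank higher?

Varga

By date of commission (later first): Delgado and Petrov (both 2005-10-27); then Osei (2003-06-07); then Adeyemi (2002-12-20); then Varga and Yilmaz (both 2000-09-27); then Moreau and Kowalski (both 1995-12-09).
Delgado and Petrov are each not on senior status, so the next rule applies.
Delgado and Petrov are each District Judge, so the next rule applies.
Among Delgado and Petrov, by date of first judicial appointment (earlier first): Delgado (Mar 4, 2005) before Petrov (Oct 9, 2011).
Varga and Yilmaz are each on senior status, so the next rule applies.
Varga and Yilmaz are each District Judge, so the next rule applies.
Among Varga and Yilmaz, by date of first judicial appointment (earlier first): Varga (Jun 16, 2006) before Yilmaz (Jun 16, 2009).
Moreau and Kowalski are each on senior status, so the next rule applies.
Moreau and Kowalski are each Chief Justice, so the next rule applies.
Among Moreau and Kowalski, by date of first judicial appointment (earlier first): Moreau (Apr 4, 2002) before Kowalski (Sep 20, 2006).
So Varga takes precedence.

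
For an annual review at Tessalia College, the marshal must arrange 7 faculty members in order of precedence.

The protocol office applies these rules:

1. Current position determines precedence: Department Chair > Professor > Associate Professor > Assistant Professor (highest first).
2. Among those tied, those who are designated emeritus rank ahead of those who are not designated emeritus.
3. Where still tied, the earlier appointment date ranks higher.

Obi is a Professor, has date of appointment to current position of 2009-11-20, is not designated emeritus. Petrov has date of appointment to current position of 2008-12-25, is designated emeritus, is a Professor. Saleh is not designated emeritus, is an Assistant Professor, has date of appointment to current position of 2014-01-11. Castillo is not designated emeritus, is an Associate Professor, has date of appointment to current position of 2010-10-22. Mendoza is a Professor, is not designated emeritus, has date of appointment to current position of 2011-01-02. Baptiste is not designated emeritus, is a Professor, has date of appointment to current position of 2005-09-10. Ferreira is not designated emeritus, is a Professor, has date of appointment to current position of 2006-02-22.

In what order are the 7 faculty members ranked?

By current position: Petrov, Baptiste, Ferreira, Obi and Mendoza (Professor); then Castillo (Associate Professor); then Saleh (Assistant Professor).
Among Petrov, Baptiste, Ferreira, Obi and Mendoza, designated emeritus before not designated emeritus: Petrov (designated emeritus) before Baptiste, Ferreira, Obi and Mendoza (not designated emeritus).
Among Baptiste, Ferreira, Obi and Mendoza, by date of appointment to current position (earlier first): Baptiste (2005-09-10) before Ferreira (2006-02-22) before Obi (2009-11-20) before Mendoza (2011-01-02).
Full order: Petrov, Baptiste, Ferreira, Obi, Mendoza, Castillo, Saleh.

Petrov, Baptiste, Ferreira, Obi, Mendoza, Castillo, Saleh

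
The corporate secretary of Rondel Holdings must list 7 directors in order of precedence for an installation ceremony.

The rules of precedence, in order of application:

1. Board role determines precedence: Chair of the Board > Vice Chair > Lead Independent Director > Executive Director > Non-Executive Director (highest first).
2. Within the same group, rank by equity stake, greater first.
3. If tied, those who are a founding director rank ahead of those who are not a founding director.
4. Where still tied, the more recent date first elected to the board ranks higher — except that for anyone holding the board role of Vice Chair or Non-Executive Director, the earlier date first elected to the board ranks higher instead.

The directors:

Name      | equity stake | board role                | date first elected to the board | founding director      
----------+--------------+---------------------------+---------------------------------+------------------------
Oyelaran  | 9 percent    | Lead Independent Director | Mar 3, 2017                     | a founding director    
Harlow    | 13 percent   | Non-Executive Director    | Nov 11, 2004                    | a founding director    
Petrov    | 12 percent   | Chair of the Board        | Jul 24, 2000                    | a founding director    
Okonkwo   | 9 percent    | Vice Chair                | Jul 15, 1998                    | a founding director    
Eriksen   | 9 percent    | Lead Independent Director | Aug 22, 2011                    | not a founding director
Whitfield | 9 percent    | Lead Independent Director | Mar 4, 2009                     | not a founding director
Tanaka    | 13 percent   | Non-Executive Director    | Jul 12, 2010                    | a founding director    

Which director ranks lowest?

By board role: Petrov (Chair of the Board); then Okonkwo (Vice Chair); then Oyelaran, Eriksen and Whitfield (Lead Independent Director); then Harlow and Tanaka (Non-Executive Director).
Oyelaran, Eriksen and Whitfield all have equity stake 9 percent, so the next rule applies.
Among Oyelaran, Eriksen and Whitfield, a founding director before not a founding director: Oyelaran (a founding director) before Eriksen and Whitfield (not a founding director).
Among Eriksen and Whitfield, by date first elected to the board (later first): Eriksen (Aug 22, 2011) before Whitfield (Mar 4, 2009).
Harlow and Tanaka both have equity stake 13 percent, so the next rule applies.
Harlow and Tanaka are each a founding director, so the next rule applies.
Among Harlow and Tanaka, by date first elected to the board (earlier first) (reversed rule for this group): Harlow (Nov 11, 2004) before Tanaka (Jul 12, 2010).
Order: Petrov, Okonkwo, Oyelaran, Eriksen, Whitfield, Harlow, Tanaka.

Tanaka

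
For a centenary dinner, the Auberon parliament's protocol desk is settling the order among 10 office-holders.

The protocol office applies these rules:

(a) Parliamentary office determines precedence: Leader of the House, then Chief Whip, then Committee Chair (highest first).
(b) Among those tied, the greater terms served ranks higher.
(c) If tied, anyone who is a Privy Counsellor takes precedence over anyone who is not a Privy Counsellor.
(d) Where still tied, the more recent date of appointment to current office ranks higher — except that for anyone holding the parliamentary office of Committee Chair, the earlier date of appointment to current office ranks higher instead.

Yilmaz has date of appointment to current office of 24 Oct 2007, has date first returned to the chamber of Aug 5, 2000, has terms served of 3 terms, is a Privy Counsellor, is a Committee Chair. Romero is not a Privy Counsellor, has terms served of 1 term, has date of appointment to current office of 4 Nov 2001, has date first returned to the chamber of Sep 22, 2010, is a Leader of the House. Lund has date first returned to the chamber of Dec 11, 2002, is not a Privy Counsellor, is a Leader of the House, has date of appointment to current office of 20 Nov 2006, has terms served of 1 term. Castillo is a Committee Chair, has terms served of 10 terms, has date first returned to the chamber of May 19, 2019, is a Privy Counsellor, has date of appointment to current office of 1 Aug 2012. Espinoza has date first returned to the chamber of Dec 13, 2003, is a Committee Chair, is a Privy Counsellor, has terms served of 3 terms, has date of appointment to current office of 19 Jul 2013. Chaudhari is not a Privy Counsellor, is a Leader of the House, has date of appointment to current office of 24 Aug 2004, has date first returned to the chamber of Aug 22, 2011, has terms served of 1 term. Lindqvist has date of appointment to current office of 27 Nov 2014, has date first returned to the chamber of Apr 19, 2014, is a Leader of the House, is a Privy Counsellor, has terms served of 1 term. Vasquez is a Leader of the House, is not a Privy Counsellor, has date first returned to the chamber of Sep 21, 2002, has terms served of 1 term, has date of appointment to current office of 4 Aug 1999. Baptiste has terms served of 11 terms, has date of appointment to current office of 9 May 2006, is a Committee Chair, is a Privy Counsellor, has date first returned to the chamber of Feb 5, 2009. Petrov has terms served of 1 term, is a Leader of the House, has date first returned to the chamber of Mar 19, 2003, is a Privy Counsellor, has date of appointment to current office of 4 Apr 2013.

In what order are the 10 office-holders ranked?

Lindqvist, Petrov, Lund, Chaudhari, Romero, Vasquez, Baptiste, Castillo, Yilmaz, Espinoza

By parliamentary office: Lindqvist, Petrov, Lund, Chaudhari, Romero and Vasquez (Leader of the House); then Baptiste, Castillo, Yilmaz and Espinoza (Committee Chair).
Lindqvist, Petrov, Lund, Chaudhari, Romero and Vasquez all have terms served 1 term, so the next rule applies.
Among Lindqvist, Petrov, Lund, Chaudhari, Romero and Vasquez, a Privy Counsellor before not a Privy Counsellor: Lindqvist and Petrov (a Privy Counsellor) before Lund, Chaudhari, Romero and Vasquez (not a Privy Counsellor).
Among Lindqvist and Petrov, by date of appointment to current office (later first): Lindqvist (27 Nov 2014) before Petrov (4 Apr 2013).
Among Lund, Chaudhari, Romero and Vasquez, by date of appointment to current office (later first): Lund (20 Nov 2006) before Chaudhari (24 Aug 2004) before Romero (4 Nov 2001) before Vasquez (4 Aug 1999).
Among Baptiste, Castillo, Yilmaz and Espinoza, by terms served (higher first): Baptiste (11 terms) before Castillo (10 terms) before Yilmaz and Espinoza (3 terms).
Yilmaz and Espinoza are each a Privy Counsellor, so the next rule applies.
Among Yilmaz and Espinoza, by date of appointment to current office (earlier first) (reversed rule for this group): Yilmaz (24 Oct 2007) before Espinoza (19 Jul 2013).
Full order: Lindqvist, Petrov, Lund, Chaudhari, Romero, Vasquez, Baptiste, Castillo, Yilmaz, Espinoza.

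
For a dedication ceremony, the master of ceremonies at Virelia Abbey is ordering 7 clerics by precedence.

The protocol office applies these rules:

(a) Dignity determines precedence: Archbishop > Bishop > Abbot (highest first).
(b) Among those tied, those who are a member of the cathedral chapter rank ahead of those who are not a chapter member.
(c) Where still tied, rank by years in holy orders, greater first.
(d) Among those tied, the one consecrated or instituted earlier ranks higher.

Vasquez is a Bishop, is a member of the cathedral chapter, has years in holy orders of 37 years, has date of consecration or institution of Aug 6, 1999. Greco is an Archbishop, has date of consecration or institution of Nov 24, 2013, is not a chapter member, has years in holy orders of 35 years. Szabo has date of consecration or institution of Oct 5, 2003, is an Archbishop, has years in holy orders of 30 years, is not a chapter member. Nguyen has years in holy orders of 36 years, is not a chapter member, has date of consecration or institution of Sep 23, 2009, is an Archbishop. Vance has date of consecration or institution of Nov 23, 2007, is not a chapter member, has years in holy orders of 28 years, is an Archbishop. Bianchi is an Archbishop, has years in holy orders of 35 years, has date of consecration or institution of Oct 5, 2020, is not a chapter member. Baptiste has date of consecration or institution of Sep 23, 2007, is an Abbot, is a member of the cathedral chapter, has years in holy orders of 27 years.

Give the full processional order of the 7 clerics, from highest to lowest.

By dignity: Nguyen, Greco, Bianchi, Szabo and Vance (Archbishop); then Vasquez (Bishop); then Baptiste (Abbot).
Nguyen, Greco, Bianchi, Szabo and Vance are each not a chapter member, so the next rule applies.
Among Nguyen, Greco, Bianchi, Szabo and Vance, by years in holy orders (higher first): Nguyen (36 years) before Greco and Bianchi (35 years) before Szabo (30 years) before Vance (28 years).
Among Greco and Bianchi, by date of consecration or institution (earlier first): Greco (Nov 24, 2013) before Bianchi (Oct 5, 2020).
Full order: Nguyen, Greco, Bianchi, Szabo, Vance, Vasquez, Baptiste.

Nguyen, Greco, Bianchi, Szabo, Vance, Vasquez, Baptiste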